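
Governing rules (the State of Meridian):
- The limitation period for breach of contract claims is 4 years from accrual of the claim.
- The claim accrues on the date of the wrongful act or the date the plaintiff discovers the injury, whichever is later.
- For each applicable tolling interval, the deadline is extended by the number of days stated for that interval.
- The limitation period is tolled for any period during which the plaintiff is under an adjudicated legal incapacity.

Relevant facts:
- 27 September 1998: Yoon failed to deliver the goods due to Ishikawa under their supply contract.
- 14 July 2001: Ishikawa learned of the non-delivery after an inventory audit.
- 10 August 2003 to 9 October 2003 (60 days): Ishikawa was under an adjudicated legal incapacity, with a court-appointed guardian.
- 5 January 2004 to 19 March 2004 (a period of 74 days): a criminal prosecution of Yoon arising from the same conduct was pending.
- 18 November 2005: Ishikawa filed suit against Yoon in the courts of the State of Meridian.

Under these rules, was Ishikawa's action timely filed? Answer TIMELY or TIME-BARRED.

Because discovery on 14 July 2001 post-dates the 27 September 1998 act, accrual under the later-of rule falls on 14 July 2001.
4 years from 14 July 2001 is 14 July 2005.
The plaintiff's legal incapacity from 10 August 2003 to 9 October 2003 tolled the period for 60 days, extending the deadline to 12 September 2005.
No stated provision tolls the period for a criminal prosecution, so the interval from 5 January 2004 to 19 March 2004 has no effect on the deadline.
The 18 November 2005 filing falls after the 12 September 2005 deadline; the claim is time-barred.

TIME-BARRED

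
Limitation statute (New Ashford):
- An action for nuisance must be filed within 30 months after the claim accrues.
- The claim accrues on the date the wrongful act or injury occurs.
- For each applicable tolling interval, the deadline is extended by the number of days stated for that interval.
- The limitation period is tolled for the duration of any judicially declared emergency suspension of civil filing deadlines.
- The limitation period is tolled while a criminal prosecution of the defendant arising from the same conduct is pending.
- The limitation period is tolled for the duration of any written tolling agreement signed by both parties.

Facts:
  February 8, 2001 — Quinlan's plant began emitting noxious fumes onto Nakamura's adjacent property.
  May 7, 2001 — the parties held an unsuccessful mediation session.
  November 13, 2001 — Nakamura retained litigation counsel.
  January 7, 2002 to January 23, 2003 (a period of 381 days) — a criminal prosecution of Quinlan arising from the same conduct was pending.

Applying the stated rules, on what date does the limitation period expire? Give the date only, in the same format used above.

August 23, 2004

The claim accrued on February 8, 2001, when the wrongful act occurred.
Adding the 30 months base period to February 8, 2001 gives a deadline of August 8, 2003, before any tolling.
The period was tolled for 381 days by the pending criminal prosecution (January 7, 2002 to January 23, 2003), pushing the deadline to August 23, 2004.
None of the other events listed affects the running of the period under the stated rules.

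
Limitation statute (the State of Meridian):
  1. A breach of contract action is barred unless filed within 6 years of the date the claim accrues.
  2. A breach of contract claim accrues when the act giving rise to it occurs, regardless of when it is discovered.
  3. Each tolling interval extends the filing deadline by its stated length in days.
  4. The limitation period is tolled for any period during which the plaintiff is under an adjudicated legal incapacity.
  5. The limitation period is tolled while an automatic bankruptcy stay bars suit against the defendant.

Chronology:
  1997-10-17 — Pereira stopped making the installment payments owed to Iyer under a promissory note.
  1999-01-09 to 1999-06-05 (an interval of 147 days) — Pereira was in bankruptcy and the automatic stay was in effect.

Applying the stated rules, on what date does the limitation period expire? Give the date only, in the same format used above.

The claim accrued on 1997-10-17, the date of the act.
6 years from 1997-10-17 is 2003-10-17.
The period was tolled for 147 days by the automatic bankruptcy stay (1999-01-09 to 1999-06-05), pushing the deadline to 2004-03-12.

2004-03-12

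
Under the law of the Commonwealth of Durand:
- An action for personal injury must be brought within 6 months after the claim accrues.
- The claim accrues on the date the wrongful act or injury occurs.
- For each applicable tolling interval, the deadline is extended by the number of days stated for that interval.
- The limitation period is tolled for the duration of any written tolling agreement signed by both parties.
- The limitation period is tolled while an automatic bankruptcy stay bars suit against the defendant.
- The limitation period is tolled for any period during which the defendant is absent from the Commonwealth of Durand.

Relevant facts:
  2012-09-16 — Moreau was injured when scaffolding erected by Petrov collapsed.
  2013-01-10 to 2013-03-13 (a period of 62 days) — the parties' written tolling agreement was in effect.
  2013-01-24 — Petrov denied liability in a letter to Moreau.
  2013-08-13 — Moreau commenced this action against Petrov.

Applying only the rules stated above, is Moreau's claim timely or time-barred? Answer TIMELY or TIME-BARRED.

TIME-BARRED

The claim accrued on 2012-09-16, when the wrongful act occurred.
Adding the 6 months base period to 2012-09-16 gives a deadline of 2013-03-16, before any tolling.
Because the written tolling agreement ran from 2013-01-10 to 2013-03-13, the deadline is extended by 62 days to 2013-05-17.
Nothing else in the chronology tolls or restarts the period.
Filing on 2013-08-13 missed the 2013-05-17 deadline — the action is time-barred.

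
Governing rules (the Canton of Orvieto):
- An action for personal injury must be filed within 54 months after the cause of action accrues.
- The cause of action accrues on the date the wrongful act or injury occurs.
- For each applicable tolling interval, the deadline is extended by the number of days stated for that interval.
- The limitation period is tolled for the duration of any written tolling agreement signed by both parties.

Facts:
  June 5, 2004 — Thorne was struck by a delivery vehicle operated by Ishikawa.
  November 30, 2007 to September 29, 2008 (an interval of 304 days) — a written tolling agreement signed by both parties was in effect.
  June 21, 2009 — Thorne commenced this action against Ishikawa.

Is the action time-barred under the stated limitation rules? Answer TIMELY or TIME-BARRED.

The cause of action accrued on June 5, 2004, the date of the act.
54 months from June 5, 2004 is December 5, 2008.
The period was tolled for 304 days by the written tolling agreement (November 30, 2007 to September 29, 2008), pushing the deadline to October 5, 2009.
The June 21, 2009 filing precedes the October 5, 2009 deadline; the claim is timely.

TIMELY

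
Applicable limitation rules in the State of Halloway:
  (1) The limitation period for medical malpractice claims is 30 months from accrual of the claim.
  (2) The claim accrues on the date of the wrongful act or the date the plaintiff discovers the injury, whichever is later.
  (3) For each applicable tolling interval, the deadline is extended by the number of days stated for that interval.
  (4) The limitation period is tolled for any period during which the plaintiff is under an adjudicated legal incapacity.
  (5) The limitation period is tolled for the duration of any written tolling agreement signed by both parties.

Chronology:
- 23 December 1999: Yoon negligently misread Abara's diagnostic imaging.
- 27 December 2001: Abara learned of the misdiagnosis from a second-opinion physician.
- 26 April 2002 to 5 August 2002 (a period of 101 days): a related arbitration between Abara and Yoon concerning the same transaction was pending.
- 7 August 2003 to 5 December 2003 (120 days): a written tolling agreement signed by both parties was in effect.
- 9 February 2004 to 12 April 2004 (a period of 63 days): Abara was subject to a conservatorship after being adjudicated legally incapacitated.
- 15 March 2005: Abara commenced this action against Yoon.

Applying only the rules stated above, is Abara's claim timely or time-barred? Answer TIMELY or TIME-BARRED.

TIME-BARRED

Because discovery on 27 December 2001 post-dates the 23 December 1999 act, accrual under the later-of rule falls on 27 December 2001.
The untolled deadline — 30 months after 27 December 2001 — is 27 June 2004.
Because the written tolling agreement ran from 7 August 2003 to 5 December 2003, the deadline is extended by 120 days to 25 October 2004.
The plaintiff's legal incapacity from 9 February 2004 to 12 April 2004 tolled the period for 63 days, extending the deadline to 27 December 2004.
The pending related arbitration from 26 April 2002 to 5 August 2002 does not toll the period, because no stated rule makes a pending arbitration a tolling event.
Abara filed on 15 March 2005, after the 27 December 2004 deadline, so the action is time-barred.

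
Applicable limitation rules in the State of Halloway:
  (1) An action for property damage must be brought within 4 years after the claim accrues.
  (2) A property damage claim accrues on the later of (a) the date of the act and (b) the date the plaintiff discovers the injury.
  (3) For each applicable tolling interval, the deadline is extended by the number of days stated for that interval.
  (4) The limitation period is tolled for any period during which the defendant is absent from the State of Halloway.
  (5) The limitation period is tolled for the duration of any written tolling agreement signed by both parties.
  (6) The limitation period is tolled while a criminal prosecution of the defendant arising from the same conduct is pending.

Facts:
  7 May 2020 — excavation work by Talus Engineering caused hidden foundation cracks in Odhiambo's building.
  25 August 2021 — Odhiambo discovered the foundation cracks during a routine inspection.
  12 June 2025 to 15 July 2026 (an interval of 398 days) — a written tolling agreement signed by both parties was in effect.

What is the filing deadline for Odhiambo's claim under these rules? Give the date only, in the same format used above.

27 September 2026

Because discovery on 25 August 2021 post-dates the 7 May 2020 act, accrual under the later-of rule falls on 25 August 2021.
4 years from 25 August 2021 is 25 August 2025.
Because the written tolling agreement ran from 12 June 2025 to 15 July 2026, the deadline is extended by 398 days to 27 September 2026.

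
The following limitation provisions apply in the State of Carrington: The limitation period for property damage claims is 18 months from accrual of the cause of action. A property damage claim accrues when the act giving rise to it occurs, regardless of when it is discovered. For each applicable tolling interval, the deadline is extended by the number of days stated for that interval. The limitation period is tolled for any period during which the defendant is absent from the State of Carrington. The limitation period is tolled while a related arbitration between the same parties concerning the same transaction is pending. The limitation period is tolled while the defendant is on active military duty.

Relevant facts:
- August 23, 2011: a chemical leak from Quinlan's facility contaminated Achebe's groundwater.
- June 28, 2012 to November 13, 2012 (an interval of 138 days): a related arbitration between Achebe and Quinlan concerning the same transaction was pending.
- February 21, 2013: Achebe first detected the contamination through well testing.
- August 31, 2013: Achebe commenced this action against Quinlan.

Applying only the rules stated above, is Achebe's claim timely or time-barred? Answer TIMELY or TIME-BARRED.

TIME-BARRED

Because the rule ties accrual to occurrence, the claim accrued on August 23, 2011, not on the February 21, 2013 discovery date.
18 months from August 23, 2011 is February 23, 2013.
Because the pending related arbitration ran from June 28, 2012 to November 13, 2012, the deadline is extended by 138 days to July 11, 2013.
Achebe filed on August 31, 2013, after the July 11, 2013 deadline, so the action is time-barred.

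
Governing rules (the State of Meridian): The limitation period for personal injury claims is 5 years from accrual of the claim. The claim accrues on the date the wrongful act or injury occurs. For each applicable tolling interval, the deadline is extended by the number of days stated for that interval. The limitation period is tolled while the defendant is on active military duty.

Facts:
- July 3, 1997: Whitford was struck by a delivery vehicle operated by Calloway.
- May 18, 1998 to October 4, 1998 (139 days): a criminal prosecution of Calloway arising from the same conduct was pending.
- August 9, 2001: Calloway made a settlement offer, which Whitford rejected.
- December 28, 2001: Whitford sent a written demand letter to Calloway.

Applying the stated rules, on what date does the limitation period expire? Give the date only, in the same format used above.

July 3, 2002

The claim accrued on July 3, 1997, when the wrongful act occurred.
Adding the 5 years base period to July 3, 1997 gives a deadline of July 3, 2002, before any tolling.
No stated provision tolls the period for a criminal prosecution, so the interval from May 18, 1998 to October 4, 1998 has no effect on the deadline.
The other events in the timeline have no effect on the limitation period under the stated rules.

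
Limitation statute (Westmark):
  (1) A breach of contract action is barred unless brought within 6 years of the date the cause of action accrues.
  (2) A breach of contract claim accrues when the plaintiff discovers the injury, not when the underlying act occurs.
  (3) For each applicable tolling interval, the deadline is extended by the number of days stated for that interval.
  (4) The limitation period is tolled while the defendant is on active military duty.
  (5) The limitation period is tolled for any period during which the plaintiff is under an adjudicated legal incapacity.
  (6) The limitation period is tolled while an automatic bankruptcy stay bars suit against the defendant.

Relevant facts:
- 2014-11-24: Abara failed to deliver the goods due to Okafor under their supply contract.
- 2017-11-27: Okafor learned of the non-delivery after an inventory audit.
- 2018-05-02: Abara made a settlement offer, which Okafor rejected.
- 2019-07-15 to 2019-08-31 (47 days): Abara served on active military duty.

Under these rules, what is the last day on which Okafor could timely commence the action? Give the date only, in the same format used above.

Accrual is tied to discovery, so the period began on 2017-11-27 rather than on 2014-11-24 when the act occurred.
6 years from 2017-11-27 is 2023-11-27.
The defendant's active military service from 2019-07-15 to 2019-08-31 tolled the period for 47 days, extending the deadline to 2024-01-13.
Nothing else in the chronology tolls or restarts the period.

2024-01-13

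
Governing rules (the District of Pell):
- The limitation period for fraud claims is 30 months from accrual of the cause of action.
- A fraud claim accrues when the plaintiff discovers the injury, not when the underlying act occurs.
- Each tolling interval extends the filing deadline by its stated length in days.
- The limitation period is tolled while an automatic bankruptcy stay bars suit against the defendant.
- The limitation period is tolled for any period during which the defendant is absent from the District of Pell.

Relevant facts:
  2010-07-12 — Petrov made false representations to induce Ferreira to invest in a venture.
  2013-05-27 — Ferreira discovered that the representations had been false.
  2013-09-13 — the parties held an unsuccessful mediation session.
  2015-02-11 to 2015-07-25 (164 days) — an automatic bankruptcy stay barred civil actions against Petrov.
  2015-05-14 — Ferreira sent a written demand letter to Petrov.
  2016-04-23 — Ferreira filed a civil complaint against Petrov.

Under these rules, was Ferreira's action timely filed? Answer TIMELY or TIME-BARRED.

Under the discovery rule, the claim accrued on 2013-05-27, when Ferreira discovered the injury — not on the 2010-07-12 date of the underlying act.
Adding the 30 months base period to 2013-05-27 gives a deadline of 2015-11-27, before any tolling.
The automatic bankruptcy stay from 2015-02-11 to 2015-07-25 tolled the period for 164 days, extending the deadline to 2016-05-09.
None of the other events listed affects the running of the period under the stated rules.
Filing on 2016-04-23 beat the 2016-05-09 deadline — the action is timely.

TIMELY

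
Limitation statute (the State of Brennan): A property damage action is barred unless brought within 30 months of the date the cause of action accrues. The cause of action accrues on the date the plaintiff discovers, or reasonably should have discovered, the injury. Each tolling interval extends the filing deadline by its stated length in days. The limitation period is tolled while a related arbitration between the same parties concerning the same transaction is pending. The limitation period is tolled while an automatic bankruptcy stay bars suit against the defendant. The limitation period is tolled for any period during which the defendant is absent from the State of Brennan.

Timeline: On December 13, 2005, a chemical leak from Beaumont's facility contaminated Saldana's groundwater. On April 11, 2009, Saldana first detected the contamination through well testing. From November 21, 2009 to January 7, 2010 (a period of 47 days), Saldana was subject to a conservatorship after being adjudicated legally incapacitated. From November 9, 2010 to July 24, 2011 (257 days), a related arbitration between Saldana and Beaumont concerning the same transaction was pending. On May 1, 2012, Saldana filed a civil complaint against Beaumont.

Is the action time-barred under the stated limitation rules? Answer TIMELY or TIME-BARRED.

TIMELY

The claim did not accrue until Saldana discovered the injury on April 11, 2009; the December 13, 2005 act date does not start the clock under the stated rule.
Adding the 30 months base period to April 11, 2009 gives a deadline of October 11, 2011, before any tolling.
The period was tolled for 257 days by the pending related arbitration (November 9, 2010 to July 24, 2011), pushing the deadline to June 24, 2012.
Although the plaintiff's incapacity ran from November 21, 2009 to January 7, 2010, the stated rules do not make that a tolling event, so it is disregarded.
The May 1, 2012 filing precedes the June 24, 2012 deadline; the claim is timely.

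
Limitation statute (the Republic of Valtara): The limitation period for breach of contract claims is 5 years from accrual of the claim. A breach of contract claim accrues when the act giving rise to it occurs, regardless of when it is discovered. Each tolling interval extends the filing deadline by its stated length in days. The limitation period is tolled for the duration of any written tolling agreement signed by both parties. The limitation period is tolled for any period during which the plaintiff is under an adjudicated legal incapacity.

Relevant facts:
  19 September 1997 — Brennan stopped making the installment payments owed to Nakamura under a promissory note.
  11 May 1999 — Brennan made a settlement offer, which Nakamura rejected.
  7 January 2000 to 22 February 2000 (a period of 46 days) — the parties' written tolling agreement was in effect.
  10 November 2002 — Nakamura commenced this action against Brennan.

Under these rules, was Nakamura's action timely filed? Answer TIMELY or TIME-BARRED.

TIME-BARRED

The claim accrued on 19 September 1997, when the wrongful act occurred.
Adding the 5 years base period to 19 September 1997 gives a deadline of 19 September 2002, before any tolling.
Because the written tolling agreement ran from 7 January 2000 to 22 February 2000, the deadline is extended by 46 days to 4 November 2002.
Nothing else in the chronology tolls or restarts the period.
The 10 November 2002 filing falls after the 4 November 2002 deadline; the claim is time-barred.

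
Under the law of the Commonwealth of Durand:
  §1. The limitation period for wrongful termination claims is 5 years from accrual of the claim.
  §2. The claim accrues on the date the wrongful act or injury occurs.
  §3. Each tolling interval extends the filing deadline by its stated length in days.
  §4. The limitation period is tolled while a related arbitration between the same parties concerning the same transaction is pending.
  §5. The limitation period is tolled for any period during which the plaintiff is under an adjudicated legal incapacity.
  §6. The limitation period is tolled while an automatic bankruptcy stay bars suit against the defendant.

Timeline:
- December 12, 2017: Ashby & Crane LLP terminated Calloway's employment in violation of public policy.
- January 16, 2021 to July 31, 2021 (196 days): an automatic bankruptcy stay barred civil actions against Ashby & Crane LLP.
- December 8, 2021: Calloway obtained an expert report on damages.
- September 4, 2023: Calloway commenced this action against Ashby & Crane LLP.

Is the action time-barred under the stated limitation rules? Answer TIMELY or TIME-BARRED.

The claim accrued on December 12, 2017, when the wrongful act occurred.
The untolled deadline — 5 years after December 12, 2017 — is December 12, 2022.
Because the automatic bankruptcy stay ran from January 16, 2021 to July 31, 2021, the deadline is extended by 196 days to June 26, 2023.
The other events in the timeline have no effect on the limitation period under the stated rules.
The September 4, 2023 filing falls after the June 26, 2023 deadline; the claim is time-barred.

TIME-BARRED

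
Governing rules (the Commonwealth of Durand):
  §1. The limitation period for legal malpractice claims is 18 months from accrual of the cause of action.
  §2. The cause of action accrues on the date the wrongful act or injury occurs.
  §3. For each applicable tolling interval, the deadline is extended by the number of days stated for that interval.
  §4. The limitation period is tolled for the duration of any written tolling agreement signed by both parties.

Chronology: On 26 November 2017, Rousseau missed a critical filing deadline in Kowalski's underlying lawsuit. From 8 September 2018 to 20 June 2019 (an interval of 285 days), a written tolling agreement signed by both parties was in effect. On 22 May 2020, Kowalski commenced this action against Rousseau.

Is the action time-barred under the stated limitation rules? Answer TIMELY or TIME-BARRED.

TIME-BARRED

The cause of action accrued on 26 November 2017, the date of the act.
18 months from 26 November 2017 is 26 May 2019.
The written tolling agreement from 8 September 2018 to 20 June 2019 tolled the period for 285 days, extending the deadline to 6 March 2020.
Kowalski filed on 22 May 2020, after the 6 March 2020 deadline, so the action is time-barred.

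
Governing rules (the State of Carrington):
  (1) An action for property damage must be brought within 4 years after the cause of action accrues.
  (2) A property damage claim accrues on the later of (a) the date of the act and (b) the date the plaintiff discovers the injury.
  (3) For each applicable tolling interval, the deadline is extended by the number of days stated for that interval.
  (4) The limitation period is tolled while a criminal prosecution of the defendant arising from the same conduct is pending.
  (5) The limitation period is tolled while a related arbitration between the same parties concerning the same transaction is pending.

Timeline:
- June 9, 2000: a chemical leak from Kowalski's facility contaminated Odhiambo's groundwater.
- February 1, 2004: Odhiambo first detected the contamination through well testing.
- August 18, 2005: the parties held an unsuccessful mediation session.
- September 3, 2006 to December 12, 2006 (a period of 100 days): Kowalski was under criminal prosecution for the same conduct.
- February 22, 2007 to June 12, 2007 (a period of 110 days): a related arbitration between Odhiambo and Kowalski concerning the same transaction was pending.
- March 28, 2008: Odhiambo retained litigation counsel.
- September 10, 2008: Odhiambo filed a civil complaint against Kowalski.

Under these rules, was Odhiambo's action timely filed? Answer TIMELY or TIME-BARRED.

TIME-BARRED

The claim accrued on February 1, 2004 — the later of the June 9, 2000 act and the February 1, 2004 discovery.
4 years from February 1, 2004 is February 1, 2008.
The period was tolled for 100 days by the pending criminal prosecution (September 3, 2006 to December 12, 2006), pushing the deadline to May 11, 2008.
The period was tolled for 110 days by the pending related arbitration (February 22, 2007 to June 12, 2007), pushing the deadline to August 29, 2008.
The other events in the timeline have no effect on the limitation period under the stated rules.
Filing on September 10, 2008 missed the August 29, 2008 deadline — the action is time-barred.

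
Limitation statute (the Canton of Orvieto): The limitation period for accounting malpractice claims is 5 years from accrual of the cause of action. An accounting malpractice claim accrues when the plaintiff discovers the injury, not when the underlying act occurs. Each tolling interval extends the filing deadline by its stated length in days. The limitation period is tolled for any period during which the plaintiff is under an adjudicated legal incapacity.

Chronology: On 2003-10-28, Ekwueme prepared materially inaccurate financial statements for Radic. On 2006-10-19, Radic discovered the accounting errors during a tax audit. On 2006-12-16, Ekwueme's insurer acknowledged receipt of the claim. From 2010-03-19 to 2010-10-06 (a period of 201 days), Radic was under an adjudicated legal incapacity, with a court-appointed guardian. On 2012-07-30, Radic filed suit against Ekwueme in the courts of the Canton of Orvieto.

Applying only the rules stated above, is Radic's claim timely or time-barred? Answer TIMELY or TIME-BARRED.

TIME-BARRED

Under the discovery rule, the claim accrued on 2006-10-19, when Radic discovered the injury — not on the 2003-10-28 date of the underlying act.
5 years from 2006-10-19 is 2011-10-19.
The plaintiff's legal incapacity from 2010-03-19 to 2010-10-06 tolled the period for 201 days, extending the deadline to 2012-05-07.
The other events in the timeline have no effect on the limitation period under the stated rules.
The 2012-07-30 filing falls after the 2012-05-07 deadline; the claim is time-barred.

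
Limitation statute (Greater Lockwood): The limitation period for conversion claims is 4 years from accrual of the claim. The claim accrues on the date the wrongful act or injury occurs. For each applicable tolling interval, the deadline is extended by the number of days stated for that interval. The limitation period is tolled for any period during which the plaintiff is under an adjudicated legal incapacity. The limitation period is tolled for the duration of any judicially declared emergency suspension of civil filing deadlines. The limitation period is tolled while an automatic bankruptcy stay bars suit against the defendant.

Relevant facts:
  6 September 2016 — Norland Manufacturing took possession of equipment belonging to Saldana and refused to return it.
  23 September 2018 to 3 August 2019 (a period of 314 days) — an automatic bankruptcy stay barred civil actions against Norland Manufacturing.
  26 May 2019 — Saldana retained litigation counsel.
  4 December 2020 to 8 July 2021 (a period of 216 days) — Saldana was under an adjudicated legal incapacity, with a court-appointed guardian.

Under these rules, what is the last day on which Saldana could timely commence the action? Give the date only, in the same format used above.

18 February 2022

The limitation period began to run on 6 September 2016.
Adding the 4 years base period to 6 September 2016 gives a deadline of 6 September 2020, before any tolling.
The automatic bankruptcy stay from 23 September 2018 to 3 August 2019 tolled the period for 314 days, extending the deadline to 17 July 2021.
Because the plaintiff's legal incapacity ran from 4 December 2020 to 8 July 2021, the deadline is extended by 216 days to 18 February 2022.
None of the other events listed affects the running of the period under the stated rules.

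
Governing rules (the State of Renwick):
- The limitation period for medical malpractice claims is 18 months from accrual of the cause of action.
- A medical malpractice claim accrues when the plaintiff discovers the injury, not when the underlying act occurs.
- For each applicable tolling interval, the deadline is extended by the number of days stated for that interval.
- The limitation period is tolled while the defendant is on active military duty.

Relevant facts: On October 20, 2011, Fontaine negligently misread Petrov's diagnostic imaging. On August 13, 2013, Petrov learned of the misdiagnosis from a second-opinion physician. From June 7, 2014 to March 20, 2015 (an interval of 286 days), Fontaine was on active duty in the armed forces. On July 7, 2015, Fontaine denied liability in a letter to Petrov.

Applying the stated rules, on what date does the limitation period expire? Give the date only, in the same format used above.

Accrual is tied to discovery, so the period began on August 13, 2013 rather than on October 20, 2011 when the act occurred.
Adding the 18 months base period to August 13, 2013 gives a deadline of February 13, 2015, before any tolling.
Because the defendant's active military service ran from June 7, 2014 to March 20, 2015, the deadline is extended by 286 days to November 26, 2015.
The other events in the timeline have no effect on the limitation period under the stated rules.

November 26, 2015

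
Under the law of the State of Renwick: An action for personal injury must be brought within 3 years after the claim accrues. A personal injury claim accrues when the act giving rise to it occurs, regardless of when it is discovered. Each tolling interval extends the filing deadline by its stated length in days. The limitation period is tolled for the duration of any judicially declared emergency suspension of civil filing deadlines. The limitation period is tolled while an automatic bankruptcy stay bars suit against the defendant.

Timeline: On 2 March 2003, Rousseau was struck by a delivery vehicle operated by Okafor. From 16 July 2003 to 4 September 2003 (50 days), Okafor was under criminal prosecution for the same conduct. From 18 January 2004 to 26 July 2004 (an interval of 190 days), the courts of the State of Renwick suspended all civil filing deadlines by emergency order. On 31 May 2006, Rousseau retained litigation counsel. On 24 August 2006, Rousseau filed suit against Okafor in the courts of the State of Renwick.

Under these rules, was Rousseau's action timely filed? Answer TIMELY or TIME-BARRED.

The claim accrued on 2 March 2003, the date of the act.
Adding the 3 years base period to 2 March 2003 gives a deadline of 2 March 2006, before any tolling.
The emergency suspension of filing deadlines from 18 January 2004 to 26 July 2004 tolled the period for 190 days, extending the deadline to 8 September 2006.
Although a criminal prosecution ran from 16 July 2003 to 4 September 2003, the stated rules do not make that a tolling event, so it is disregarded.
The other events in the timeline have no effect on the limitation period under the stated rules.
Rousseau filed on 24 August 2006, before the 8 September 2006 deadline, so the action is timely.

TIMELY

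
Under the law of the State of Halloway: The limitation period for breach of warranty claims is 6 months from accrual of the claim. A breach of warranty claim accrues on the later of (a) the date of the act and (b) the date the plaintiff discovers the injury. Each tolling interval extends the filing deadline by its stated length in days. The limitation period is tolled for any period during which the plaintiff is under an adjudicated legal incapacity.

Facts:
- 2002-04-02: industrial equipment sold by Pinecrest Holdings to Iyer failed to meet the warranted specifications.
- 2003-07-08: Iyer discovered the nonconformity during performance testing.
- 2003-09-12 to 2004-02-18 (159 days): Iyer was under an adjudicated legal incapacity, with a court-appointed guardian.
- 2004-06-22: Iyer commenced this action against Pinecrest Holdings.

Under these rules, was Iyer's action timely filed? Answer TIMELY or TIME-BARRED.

TIME-BARRED

Taking the later of the act (2002-04-02) and discovery (2003-07-08), the claim accrued on 2003-07-08.
Adding the 6 months base period to 2003-07-08 gives a deadline of 2004-01-08, before any tolling.
Because the plaintiff's legal incapacity ran from 2003-09-12 to 2004-02-18, the deadline is extended by 159 days to 2004-06-15.
The 2004-06-22 filing falls after the 2004-06-15 deadline; the claim is time-barred.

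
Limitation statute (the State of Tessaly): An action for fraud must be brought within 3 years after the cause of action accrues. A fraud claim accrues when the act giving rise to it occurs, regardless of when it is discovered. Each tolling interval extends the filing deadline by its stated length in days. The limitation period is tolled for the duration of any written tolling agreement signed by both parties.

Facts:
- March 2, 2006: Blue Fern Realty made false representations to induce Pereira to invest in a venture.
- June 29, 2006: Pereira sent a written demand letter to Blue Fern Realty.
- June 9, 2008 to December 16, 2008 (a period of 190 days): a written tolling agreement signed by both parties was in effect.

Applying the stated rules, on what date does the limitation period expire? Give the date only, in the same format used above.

The claim accrued on March 2, 2006, when the wrongful act occurred.
The untolled deadline — 3 years after March 2, 2006 — is March 2, 2009.
The period was tolled for 190 days by the written tolling agreement (June 9, 2008 to December 16, 2008), pushing the deadline to September 8, 2009.
Nothing else in the chronology tolls or restarts the period.

September 8, 2009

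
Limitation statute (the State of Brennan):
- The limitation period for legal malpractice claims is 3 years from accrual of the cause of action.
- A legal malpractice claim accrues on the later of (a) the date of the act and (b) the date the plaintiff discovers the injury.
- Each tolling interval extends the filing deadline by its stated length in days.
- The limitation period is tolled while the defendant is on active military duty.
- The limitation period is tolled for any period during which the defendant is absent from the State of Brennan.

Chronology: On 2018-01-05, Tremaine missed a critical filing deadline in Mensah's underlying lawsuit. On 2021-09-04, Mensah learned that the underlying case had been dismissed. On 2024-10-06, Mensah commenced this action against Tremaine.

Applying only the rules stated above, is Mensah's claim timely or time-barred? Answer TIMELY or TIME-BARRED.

TIME-BARRED

Because discovery on 2021-09-04 post-dates the 2018-01-05 act, accrual under the later-of rule falls on 2021-09-04.
3 years from 2021-09-04 is 2024-09-04.
Mensah filed on 2024-10-06, after the 2024-09-04 deadline, so the action is time-barred.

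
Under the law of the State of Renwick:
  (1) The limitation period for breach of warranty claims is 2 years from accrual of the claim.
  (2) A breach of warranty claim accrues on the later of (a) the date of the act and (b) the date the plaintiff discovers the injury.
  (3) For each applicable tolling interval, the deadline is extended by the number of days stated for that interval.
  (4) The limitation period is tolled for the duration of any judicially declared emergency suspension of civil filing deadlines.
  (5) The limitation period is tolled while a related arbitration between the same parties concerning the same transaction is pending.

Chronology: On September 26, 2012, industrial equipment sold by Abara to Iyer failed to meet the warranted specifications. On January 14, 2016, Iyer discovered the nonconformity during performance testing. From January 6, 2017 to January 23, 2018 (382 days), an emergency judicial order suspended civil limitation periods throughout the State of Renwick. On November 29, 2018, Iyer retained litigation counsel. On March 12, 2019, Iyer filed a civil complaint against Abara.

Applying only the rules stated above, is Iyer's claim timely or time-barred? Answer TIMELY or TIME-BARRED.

TIME-BARRED

Because discovery on January 14, 2016 post-dates the September 26, 2012 act, accrual under the later-of rule falls on January 14, 2016.
2 years from January 14, 2016 is January 14, 2018.
The emergency suspension of filing deadlines from January 6, 2017 to January 23, 2018 tolled the period for 382 days, extending the deadline to January 31, 2019.
None of the other events listed affects the running of the period under the stated rules.
Filing on March 12, 2019 missed the January 31, 2019 deadline — the action is time-barred.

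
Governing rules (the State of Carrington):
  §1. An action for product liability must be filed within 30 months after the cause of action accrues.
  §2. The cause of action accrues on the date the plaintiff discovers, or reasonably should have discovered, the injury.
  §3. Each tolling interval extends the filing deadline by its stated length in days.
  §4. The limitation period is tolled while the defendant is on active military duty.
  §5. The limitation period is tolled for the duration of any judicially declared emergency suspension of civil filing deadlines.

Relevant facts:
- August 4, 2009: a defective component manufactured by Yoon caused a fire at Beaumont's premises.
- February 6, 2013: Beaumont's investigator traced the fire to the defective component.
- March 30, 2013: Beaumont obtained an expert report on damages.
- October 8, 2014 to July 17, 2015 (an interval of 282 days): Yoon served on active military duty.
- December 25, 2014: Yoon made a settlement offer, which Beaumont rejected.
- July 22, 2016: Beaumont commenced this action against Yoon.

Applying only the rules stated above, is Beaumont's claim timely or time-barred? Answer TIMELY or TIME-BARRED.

TIME-BARRED

The claim did not accrue until Beaumont discovered the injury on February 6, 2013; the August 4, 2009 act date does not start the clock under the stated rule.
30 months from February 6, 2013 is August 6, 2015.
The period was tolled for 282 days by the defendant's active military service (October 8, 2014 to July 17, 2015), pushing the deadline to May 14, 2016.
The other events in the timeline have no effect on the limitation period under the stated rules.
Filing on July 22, 2016 missed the May 14, 2016 deadline — the action is time-barred.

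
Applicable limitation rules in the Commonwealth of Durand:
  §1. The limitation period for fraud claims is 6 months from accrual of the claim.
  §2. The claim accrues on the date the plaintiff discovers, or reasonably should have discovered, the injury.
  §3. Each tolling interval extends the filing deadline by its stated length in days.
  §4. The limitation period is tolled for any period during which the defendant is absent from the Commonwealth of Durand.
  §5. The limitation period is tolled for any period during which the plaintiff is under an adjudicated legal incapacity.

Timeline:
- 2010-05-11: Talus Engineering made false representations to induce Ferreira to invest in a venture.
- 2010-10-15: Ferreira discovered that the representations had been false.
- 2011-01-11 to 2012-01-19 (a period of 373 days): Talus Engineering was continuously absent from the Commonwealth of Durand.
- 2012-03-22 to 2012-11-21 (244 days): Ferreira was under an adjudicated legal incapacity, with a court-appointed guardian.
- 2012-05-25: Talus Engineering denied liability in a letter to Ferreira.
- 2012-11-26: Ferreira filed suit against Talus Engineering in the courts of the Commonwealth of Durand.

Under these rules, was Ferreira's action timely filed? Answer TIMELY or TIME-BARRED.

The claim did not accrue until Ferreira discovered the injury on 2010-10-15; the 2010-05-11 act date does not start the clock under the stated rule.
6 months from 2010-10-15 is 2011-04-15.
The defendant's absence from the jurisdiction from 2011-01-11 to 2012-01-19 tolled the period for 373 days, extending the deadline to 2012-04-22.
Because the plaintiff's legal incapacity ran from 2012-03-22 to 2012-11-21, the deadline is extended by 244 days to 2012-12-22.
None of the other events listed affects the running of the period under the stated rules.
Filing on 2012-11-26 beat the 2012-12-22 deadline — the action is timely.

TIMELY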